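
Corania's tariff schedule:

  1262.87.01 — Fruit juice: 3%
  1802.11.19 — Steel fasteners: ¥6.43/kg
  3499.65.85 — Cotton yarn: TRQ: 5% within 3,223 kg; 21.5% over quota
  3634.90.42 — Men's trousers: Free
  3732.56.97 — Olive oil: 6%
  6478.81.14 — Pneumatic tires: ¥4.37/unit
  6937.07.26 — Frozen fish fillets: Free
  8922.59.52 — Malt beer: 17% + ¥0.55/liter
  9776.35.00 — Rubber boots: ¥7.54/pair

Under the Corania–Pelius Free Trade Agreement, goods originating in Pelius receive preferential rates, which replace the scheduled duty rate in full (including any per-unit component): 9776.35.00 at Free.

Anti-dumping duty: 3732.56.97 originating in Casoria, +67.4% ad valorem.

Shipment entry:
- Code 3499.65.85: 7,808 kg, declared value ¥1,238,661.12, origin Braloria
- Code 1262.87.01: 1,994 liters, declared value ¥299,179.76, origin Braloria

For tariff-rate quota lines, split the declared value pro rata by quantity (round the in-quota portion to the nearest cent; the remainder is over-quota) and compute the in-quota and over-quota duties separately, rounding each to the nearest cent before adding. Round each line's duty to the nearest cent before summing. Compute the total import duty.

¥190,923.58

Line 1 (3499.65.85, Braloria, 7,808 kg, ¥1,238,661.12):
Code 3499.65.85 is under a tariff-rate quota (threshold 3,223 kg). In-quota: 3,223 kg at 5%; over-quota: 4,585 kg at 21.5%.
Pro-rata value split: in-quota = ¥1,238,661.12 × 3,223/7,808 = ¥511,296.72; over-quota = ¥1,238,661.12 − ¥511,296.72 = ¥727,364.40.
In-quota duty = ¥511,296.72 × 5% = ¥25,564.84. Over-quota duty = ¥727,364.40 × 21.5% = ¥156,383.35.
Line duty = ¥25,564.84 + ¥156,383.35 = ¥181,948.19.
Line 2 (1262.87.01, Braloria, 1,994 liters, ¥299,179.76):
Base rate for 1262.87.01 is 3%.
Duty = ¥299,179.76 × 3% = ¥8,975.39.
Total = ¥181,948.19 + ¥8,975.39 = ¥190,923.58.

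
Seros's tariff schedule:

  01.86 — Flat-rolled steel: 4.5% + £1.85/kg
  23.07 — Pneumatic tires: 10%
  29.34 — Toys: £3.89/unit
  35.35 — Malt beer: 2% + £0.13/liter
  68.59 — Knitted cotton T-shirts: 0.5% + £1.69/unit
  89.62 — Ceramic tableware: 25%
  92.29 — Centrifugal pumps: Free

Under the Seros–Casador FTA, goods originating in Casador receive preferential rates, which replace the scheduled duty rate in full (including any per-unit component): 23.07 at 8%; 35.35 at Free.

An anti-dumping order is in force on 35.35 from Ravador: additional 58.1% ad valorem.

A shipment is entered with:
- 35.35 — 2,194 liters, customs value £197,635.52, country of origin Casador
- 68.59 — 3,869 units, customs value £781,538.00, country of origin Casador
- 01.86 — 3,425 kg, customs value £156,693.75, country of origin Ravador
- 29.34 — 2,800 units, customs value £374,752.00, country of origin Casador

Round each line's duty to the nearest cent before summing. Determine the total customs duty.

Line 1 (35.35, Casador, 2,194 liters, £197,635.52):
Base rate for 35.35 is 2% + £0.13/liter.
Origin Casador qualifies under the Seros–Casador agreement and 35.35 is covered: preferential rate Free applies instead.
The additional-duty order on 35.35 targets Ravador, not Casador; it does not apply.
Duty = £197,635.52 × 0% = £0.00.
Line 2 (68.59, Casador, 3,869 units, £781,538.00):
Base rate for 68.59 is 0.5% + £1.69/unit.
Origin Casador is the FTA partner but 68.59 is not on the preference list; base rate stands.
Duty = £781,538.00 × 0.5% + 3,869 × £1.69 = £10,446.30.
Line 3 (01.86, Ravador, 3,425 kg, £156,693.75):
Base rate for 01.86 is 4.5% + £1.85/kg.
Duty = £156,693.75 × 4.5% + 3,425 × £1.85 = £13,387.47.
Line 4 (29.34, Casador, 2,800 units, £374,752.00):
Base rate for 29.34 is £3.89/unit.
Origin Casador is the FTA partner but 29.34 is not on the preference list; base rate stands.
Duty = 2,800 × £3.89 = £10,892.00.
Total = £0.00 + £10,446.30 + £13,387.47 + £10,892.00 = £34,725.77.

£34,725.77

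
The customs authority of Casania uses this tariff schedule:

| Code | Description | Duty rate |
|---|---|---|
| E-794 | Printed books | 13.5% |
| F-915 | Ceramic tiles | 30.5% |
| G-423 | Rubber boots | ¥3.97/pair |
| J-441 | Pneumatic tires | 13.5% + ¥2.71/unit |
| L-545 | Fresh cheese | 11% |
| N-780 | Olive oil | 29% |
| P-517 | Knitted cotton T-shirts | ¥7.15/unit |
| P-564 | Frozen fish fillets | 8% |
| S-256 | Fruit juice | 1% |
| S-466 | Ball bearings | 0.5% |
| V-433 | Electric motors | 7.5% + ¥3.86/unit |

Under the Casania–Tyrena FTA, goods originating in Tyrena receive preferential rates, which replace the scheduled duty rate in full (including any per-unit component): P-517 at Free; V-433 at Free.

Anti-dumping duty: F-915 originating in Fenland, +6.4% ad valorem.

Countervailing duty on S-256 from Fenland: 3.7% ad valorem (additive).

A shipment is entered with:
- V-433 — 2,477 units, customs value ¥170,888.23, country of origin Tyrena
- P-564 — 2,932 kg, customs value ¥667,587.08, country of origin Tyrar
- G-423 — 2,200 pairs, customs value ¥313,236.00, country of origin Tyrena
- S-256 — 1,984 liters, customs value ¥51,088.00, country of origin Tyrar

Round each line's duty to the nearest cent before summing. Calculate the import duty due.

Line 1 (V-433, Tyrena, 2,477 units, ¥170,888.23):
Base rate for V-433 is 7.5% + ¥3.86/unit.
Origin Tyrena qualifies under the Casania–Tyrena agreement and V-433 is covered: preferential rate Free applies instead.
Duty = ¥170,888.23 × 0% = ¥0.00.
Line 2 (P-564, Tyrar, 2,932 kg, ¥667,587.08):
Base rate for P-564 is 8%.
Duty = ¥667,587.08 × 8% = ¥53,406.97.
Line 3 (G-423, Tyrena, 2,200 pairs, ¥313,236.00):
Base rate for G-423 is ¥3.97/pair.
Origin Tyrena is the FTA partner but G-423 is not on the preference list; base rate stands.
Duty = 2,200 × ¥3.97 = ¥8,734.00.
Line 4 (S-256, Tyrar, 1,984 liters, ¥51,088.00):
Base rate for S-256 is 1%.
The additional-duty order on S-256 targets Fenland, not Tyrar; it does not apply.
Duty = ¥51,088.00 × 1% = ¥510.88.
Total = ¥0.00 + ¥53,406.97 + ¥8,734.00 + ¥510.88 = ¥62,651.85.

¥62,651.85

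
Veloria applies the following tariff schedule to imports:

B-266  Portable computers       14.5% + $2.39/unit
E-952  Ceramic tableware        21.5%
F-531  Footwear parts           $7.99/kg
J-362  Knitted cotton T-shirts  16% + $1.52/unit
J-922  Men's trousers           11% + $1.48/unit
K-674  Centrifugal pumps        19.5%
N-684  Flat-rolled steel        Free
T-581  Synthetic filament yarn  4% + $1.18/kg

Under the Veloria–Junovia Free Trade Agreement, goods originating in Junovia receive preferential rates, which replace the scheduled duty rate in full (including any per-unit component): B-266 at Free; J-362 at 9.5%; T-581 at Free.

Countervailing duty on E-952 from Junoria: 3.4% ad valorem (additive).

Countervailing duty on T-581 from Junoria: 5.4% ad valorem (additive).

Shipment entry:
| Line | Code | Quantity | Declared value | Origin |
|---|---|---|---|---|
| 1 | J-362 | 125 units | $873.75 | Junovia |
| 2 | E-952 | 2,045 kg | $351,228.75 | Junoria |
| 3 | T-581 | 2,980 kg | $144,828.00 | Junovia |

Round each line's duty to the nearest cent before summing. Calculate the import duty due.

$87,538.97

Line 1 (J-362, Junovia, 125 units, $873.75):
Base rate for J-362 is 16% + $1.52/unit.
Origin Junovia qualifies under the Veloria–Junovia agreement and J-362 is covered: preferential rate 9.5% applies instead.
Duty = $873.75 × 9.5% = $83.01.
Line 2 (E-952, Junoria, 2,045 kg, $351,228.75):
Base rate for E-952 is 21.5%.
Additional duty on E-952 from Junoria: +3.4%. Applied ad valorem rate: 21.5% + 3.4% = 24.9%.
Duty = $351,228.75 × 24.9% = $87,455.96.
Line 3 (T-581, Junovia, 2,980 kg, $144,828.00):
Base rate for T-581 is 4% + $1.18/kg.
Origin Junovia qualifies under the Veloria–Junovia agreement and T-581 is covered: preferential rate Free applies instead.
The additional-duty order on T-581 targets Junoria, not Junovia; it does not apply.
Duty = $144,828.00 × 0% = $0.00.
Total = $83.01 + $87,455.96 + $0.00 = $87,538.97.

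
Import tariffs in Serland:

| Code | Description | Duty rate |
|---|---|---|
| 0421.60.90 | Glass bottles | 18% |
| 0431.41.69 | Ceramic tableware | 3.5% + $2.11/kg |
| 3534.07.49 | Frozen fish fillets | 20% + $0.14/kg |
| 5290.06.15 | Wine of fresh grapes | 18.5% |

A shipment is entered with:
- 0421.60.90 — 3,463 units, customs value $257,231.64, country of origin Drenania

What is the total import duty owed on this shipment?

$46,301.70

Line 1 (0421.60.90, Drenania, 3,463 units, $257,231.64):
Base rate for 0421.60.90 is 18%.
Duty = $257,231.64 × 18% = $46,301.70.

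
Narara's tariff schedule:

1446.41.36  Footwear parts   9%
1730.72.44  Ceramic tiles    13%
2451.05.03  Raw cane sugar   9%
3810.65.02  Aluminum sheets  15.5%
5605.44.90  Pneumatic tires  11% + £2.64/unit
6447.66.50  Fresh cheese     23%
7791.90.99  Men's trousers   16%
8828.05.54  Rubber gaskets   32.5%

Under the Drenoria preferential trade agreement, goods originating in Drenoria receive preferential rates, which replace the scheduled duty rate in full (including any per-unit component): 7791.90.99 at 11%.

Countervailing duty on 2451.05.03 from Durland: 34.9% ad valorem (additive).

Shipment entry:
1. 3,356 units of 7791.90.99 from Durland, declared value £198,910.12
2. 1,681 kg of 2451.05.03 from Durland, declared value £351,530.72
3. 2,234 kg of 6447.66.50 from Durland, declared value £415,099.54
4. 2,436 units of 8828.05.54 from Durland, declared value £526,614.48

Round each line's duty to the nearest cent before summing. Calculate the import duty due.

£452,770.21

Line 1 (7791.90.99, Durland, 3,356 units, £198,910.12):
Base rate for 7791.90.99 is 16%.
7791.90.99 has an FTA preferential rate, but origin Durland is not Drenoria; base rate stands.
Duty = £198,910.12 × 16% = £31,825.62.
Line 2 (2451.05.03, Durland, 1,681 kg, £351,530.72):
Base rate for 2451.05.03 is 9%.
Additional duty on 2451.05.03 from Durland: +34.9%. Applied ad valorem rate: 9% + 34.9% = 43.9%.
Duty = £351,530.72 × 43.9% = £154,321.99.
Line 3 (6447.66.50, Durland, 2,234 kg, £415,099.54):
Base rate for 6447.66.50 is 23%.
Duty = £415,099.54 × 23% = £95,472.89.
Line 4 (8828.05.54, Durland, 2,436 units, £526,614.48):
Base rate for 8828.05.54 is 32.5%.
Duty = £526,614.48 × 32.5% = £171,149.71.
Total = £31,825.62 + £154,321.99 + £95,472.89 + £171,149.71 = £452,770.21.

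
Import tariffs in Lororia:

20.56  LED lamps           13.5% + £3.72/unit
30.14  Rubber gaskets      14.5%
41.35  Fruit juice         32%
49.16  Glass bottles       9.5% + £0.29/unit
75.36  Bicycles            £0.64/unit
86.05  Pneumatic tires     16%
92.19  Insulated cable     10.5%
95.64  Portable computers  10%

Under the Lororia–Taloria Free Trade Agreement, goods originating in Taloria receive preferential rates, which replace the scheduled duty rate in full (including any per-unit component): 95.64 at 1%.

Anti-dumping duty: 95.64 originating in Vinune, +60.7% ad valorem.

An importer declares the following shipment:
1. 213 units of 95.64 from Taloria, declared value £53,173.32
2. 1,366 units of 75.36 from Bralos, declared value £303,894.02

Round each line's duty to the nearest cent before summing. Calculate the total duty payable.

£1,405.97

Line 1 (95.64, Taloria, 213 units, £53,173.32):
Base rate for 95.64 is 10%.
Origin Taloria qualifies under the Lororia–Taloria agreement and 95.64 is covered: preferential rate 1% applies instead.
The additional-duty order on 95.64 targets Vinune, not Taloria; it does not apply.
Duty = £53,173.32 × 1% = £531.73.
Line 2 (75.36, Bralos, 1,366 units, £303,894.02):
Base rate for 75.36 is £0.64/unit.
Duty = 1,366 × £0.64 = £874.24.
Total = £531.73 + £874.24 = £1,405.97.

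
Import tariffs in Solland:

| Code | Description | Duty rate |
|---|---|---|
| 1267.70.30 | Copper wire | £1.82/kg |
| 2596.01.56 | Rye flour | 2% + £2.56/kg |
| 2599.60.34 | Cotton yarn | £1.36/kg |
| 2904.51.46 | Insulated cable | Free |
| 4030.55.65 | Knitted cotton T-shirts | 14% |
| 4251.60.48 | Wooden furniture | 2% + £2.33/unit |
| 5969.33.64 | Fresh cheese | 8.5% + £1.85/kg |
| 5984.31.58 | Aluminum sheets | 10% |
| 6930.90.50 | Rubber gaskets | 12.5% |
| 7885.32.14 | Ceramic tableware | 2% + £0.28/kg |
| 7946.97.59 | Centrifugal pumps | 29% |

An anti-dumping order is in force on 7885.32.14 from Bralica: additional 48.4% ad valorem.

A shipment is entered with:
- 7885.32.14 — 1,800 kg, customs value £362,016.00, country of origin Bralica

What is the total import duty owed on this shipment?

£182,960.06

Line 1 (7885.32.14, Bralica, 1,800 kg, £362,016.00):
Base rate for 7885.32.14 is 2% + £0.28/kg.
Additional duty on 7885.32.14 from Bralica: +48.4%. Applied ad valorem rate: 2% + 48.4% = 50.4%.
Duty = £362,016.00 × 50.4% + 1,800 × £0.28 = £182,960.06.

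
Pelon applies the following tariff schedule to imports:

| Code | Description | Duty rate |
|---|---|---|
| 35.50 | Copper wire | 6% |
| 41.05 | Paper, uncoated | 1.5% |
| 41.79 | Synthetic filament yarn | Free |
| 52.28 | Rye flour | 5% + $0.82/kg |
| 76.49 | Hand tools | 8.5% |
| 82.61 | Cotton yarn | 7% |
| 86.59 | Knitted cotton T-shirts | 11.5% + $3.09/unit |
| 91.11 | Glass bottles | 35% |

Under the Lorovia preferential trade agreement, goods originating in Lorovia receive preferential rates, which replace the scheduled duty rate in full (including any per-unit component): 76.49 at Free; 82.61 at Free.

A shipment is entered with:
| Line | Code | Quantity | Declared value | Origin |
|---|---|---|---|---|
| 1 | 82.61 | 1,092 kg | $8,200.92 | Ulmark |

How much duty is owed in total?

Line 1 (82.61, Ulmark, 1,092 kg, $8,200.92):
Base rate for 82.61 is 7%.
82.61 has an FTA preferential rate, but origin Ulmark is not Lorovia; base rate stands.
Duty = $8,200.92 × 7% = $574.06.

$574.06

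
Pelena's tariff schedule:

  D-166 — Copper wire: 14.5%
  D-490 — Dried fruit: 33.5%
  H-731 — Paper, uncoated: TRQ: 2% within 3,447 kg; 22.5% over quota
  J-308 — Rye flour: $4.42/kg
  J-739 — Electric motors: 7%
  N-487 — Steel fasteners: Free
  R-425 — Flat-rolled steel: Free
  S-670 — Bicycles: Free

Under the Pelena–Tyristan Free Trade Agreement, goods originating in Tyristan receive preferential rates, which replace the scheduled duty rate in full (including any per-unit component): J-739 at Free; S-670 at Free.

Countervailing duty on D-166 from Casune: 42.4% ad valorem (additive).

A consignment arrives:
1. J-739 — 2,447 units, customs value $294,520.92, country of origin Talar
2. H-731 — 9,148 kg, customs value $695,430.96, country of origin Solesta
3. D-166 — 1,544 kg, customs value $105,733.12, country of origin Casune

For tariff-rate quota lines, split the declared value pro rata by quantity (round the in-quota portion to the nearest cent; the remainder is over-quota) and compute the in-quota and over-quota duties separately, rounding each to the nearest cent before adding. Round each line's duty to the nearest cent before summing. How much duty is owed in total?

$183,532.18

Line 1 (J-739, Talar, 2,447 units, $294,520.92):
Base rate for J-739 is 7%.
J-739 has an FTA preferential rate, but origin Talar is not Tyristan; base rate stands.
Duty = $294,520.92 × 7% = $20,616.46.
Line 2 (H-731, Solesta, 9,148 kg, $695,430.96):
Code H-731 is under a tariff-rate quota (threshold 3,447 kg). In-quota: 3,447 kg at 2%; over-quota: 5,701 kg at 22.5%.
Pro-rata value split: in-quota = $695,430.96 × 3,447/9,148 = $262,040.94; over-quota = $695,430.96 − $262,040.94 = $433,390.02.
In-quota duty = $262,040.94 × 2% = $5,240.82. Over-quota duty = $433,390.02 × 22.5% = $97,512.75.
Line duty = $5,240.82 + $97,512.75 = $102,753.57.
Line 3 (D-166, Casune, 1,544 kg, $105,733.12):
Base rate for D-166 is 14.5%.
Additional duty on D-166 from Casune: +42.4%. Applied ad valorem rate: 14.5% + 42.4% = 56.9%.
Duty = $105,733.12 × 56.9% = $60,162.15.
Total = $20,616.46 + $102,753.57 + $60,162.15 = $183,532.18.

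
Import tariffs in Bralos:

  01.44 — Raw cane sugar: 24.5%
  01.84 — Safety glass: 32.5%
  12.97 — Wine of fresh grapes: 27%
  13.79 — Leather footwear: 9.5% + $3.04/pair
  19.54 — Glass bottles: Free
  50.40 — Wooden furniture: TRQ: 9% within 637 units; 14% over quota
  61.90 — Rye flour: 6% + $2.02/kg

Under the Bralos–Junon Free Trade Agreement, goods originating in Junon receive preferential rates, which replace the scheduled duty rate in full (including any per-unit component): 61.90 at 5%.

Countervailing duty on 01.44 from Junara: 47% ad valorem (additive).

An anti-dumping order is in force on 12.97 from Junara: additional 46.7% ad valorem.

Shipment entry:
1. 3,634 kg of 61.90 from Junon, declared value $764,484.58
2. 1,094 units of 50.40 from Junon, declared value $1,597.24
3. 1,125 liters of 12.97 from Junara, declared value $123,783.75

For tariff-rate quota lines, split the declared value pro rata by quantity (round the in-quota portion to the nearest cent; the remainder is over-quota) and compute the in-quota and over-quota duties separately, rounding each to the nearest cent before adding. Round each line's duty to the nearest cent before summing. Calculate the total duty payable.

Line 1 (61.90, Junon, 3,634 kg, $764,484.58):
Base rate for 61.90 is 6% + $2.02/kg.
Origin Junon qualifies under the Bralos–Junon agreement and 61.90 is covered: preferential rate 5% applies instead.
Duty = $764,484.58 × 5% = $38,224.23.
Line 2 (50.40, Junon, 1,094 units, $1,597.24):
Code 50.40 is under a tariff-rate quota (threshold 637 units). In-quota: 637 units at 9%; over-quota: 457 units at 14%.
Pro-rata value split: in-quota = $1,597.24 × 637/1,094 = $930.02; over-quota = $1,597.24 − $930.02 = $667.22.
In-quota duty = $930.02 × 9% = $83.70. Over-quota duty = $667.22 × 14% = $93.41.
Line duty = $83.70 + $93.41 = $177.11.
Line 3 (12.97, Junara, 1,125 liters, $123,783.75):
Base rate for 12.97 is 27%.
Additional duty on 12.97 from Junara: +46.7%. Applied ad valorem rate: 27% + 46.7% = 73.7%.
Duty = $123,783.75 × 73.7% = $91,228.62.
Total = $38,224.23 + $177.11 + $91,228.62 = $129,629.96.

$129,629.96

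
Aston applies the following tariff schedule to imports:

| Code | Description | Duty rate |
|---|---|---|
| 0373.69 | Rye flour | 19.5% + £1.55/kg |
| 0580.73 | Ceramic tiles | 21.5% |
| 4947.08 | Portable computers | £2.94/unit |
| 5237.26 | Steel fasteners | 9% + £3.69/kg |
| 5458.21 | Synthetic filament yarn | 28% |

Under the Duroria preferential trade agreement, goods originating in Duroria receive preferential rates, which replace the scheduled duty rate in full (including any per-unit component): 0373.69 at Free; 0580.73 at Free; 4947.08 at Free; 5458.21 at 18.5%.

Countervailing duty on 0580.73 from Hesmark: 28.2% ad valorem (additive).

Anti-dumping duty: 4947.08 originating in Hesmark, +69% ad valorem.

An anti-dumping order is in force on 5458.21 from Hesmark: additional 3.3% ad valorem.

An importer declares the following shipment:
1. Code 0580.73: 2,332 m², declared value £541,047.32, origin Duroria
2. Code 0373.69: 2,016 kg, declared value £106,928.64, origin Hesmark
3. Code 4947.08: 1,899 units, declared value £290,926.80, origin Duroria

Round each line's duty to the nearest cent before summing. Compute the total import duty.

Line 1 (0580.73, Duroria, 2,332 m², £541,047.32):
Base rate for 0580.73 is 21.5%.
Origin Duroria qualifies under the Aston–Duroria agreement and 0580.73 is covered: preferential rate Free applies instead.
The additional-duty order on 0580.73 targets Hesmark, not Duroria; it does not apply.
Duty = £541,047.32 × 0% = £0.00.
Line 2 (0373.69, Hesmark, 2,016 kg, £106,928.64):
Base rate for 0373.69 is 19.5% + £1.55/kg.
0373.69 has an FTA preferential rate, but origin Hesmark is not Duroria; base rate stands.
Duty = £106,928.64 × 19.5% + 2,016 × £1.55 = £23,975.88.
Line 3 (4947.08, Duroria, 1,899 units, £290,926.80):
Base rate for 4947.08 is £2.94/unit.
Origin Duroria qualifies under the Aston–Duroria agreement and 4947.08 is covered: preferential rate Free applies instead.
The additional-duty order on 4947.08 targets Hesmark, not Duroria; it does not apply.
Duty = £290,926.80 × 0% = £0.00.
Total = £0.00 + £23,975.88 + £0.00 = £23,975.88.

£23,975.88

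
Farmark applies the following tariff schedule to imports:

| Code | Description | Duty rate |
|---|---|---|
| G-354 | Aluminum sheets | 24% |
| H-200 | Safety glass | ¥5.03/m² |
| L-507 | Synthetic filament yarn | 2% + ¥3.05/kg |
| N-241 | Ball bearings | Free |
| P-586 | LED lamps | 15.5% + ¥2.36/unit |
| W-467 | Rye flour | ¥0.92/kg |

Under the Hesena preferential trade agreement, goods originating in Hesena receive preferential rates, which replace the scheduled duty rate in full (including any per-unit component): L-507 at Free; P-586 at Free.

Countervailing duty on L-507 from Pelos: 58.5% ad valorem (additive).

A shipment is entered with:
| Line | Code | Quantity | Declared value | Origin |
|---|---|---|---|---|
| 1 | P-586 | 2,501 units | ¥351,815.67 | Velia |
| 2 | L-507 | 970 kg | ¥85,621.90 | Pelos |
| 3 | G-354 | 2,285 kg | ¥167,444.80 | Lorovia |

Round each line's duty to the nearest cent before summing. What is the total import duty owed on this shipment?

Line 1 (P-586, Velia, 2,501 units, ¥351,815.67):
Base rate for P-586 is 15.5% + ¥2.36/unit.
P-586 has an FTA preferential rate, but origin Velia is not Hesena; base rate stands.
Duty = ¥351,815.67 × 15.5% + 2,501 × ¥2.36 = ¥60,433.79.
Line 2 (L-507, Pelos, 970 kg, ¥85,621.90):
Base rate for L-507 is 2% + ¥3.05/kg.
L-507 has an FTA preferential rate, but origin Pelos is not Hesena; base rate stands.
Additional duty on L-507 from Pelos: +58.5%. Applied ad valorem rate: 2% + 58.5% = 60.5%.
Duty = ¥85,621.90 × 60.5% + 970 × ¥3.05 = ¥54,759.75.
Line 3 (G-354, Lorovia, 2,285 kg, ¥167,444.80):
Base rate for G-354 is 24%.
Duty = ¥167,444.80 × 24% = ¥40,186.75.
Total = ¥60,433.79 + ¥54,759.75 + ¥40,186.75 = ¥155,380.29.

¥155,380.29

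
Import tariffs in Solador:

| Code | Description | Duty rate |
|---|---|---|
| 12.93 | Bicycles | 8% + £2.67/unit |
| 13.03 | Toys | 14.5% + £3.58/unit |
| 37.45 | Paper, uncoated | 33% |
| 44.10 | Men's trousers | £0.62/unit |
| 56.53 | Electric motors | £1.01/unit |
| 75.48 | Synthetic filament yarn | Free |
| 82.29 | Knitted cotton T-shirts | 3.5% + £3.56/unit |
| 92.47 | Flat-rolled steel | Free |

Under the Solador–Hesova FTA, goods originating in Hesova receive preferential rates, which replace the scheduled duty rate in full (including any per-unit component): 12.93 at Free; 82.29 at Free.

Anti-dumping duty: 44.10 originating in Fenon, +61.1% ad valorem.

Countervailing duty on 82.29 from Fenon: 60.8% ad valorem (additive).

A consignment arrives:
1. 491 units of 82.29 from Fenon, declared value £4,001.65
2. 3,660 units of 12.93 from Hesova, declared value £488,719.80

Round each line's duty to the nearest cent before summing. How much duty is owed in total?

Line 1 (82.29, Fenon, 491 units, £4,001.65):
Base rate for 82.29 is 3.5% + £3.56/unit.
82.29 has an FTA preferential rate, but origin Fenon is not Hesova; base rate stands.
Additional duty on 82.29 from Fenon: +60.8%. Applied ad valorem rate: 3.5% + 60.8% = 64.3%.
Duty = £4,001.65 × 64.3% + 491 × £3.56 = £4,321.02.
Line 2 (12.93, Hesova, 3,660 units, £488,719.80):
Base rate for 12.93 is 8% + £2.67/unit.
Origin Hesova qualifies under the Solador–Hesova agreement and 12.93 is covered: preferential rate Free applies instead.
Duty = £488,719.80 × 0% = £0.00.
Total = £4,321.02 + £0.00 = £4,321.02.

£4,321.02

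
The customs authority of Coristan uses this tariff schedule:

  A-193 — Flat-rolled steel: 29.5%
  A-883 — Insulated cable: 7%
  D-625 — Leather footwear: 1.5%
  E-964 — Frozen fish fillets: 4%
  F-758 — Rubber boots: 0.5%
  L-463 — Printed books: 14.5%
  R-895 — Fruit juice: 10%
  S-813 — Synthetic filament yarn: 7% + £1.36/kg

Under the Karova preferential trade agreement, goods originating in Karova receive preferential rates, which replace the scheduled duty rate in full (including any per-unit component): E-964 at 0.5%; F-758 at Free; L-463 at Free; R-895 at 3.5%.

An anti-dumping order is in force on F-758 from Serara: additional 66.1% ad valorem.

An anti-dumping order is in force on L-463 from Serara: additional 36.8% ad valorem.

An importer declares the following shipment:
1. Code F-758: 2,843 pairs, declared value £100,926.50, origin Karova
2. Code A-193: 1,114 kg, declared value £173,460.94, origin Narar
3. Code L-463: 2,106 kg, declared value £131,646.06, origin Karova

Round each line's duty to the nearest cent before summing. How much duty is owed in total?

£51,170.98

Line 1 (F-758, Karova, 2,843 pairs, £100,926.50):
Base rate for F-758 is 0.5%.
Origin Karova qualifies under the Coristan–Karova agreement and F-758 is covered: preferential rate Free applies instead.
The additional-duty order on F-758 targets Serara, not Karova; it does not apply.
Duty = £100,926.50 × 0% = £0.00.
Line 2 (A-193, Narar, 1,114 kg, £173,460.94):
Base rate for A-193 is 29.5%.
Duty = £173,460.94 × 29.5% = £51,170.98.
Line 3 (L-463, Karova, 2,106 kg, £131,646.06):
Base rate for L-463 is 14.5%.
Origin Karova qualifies under the Coristan–Karova agreement and L-463 is covered: preferential rate Free applies instead.
The additional-duty order on L-463 targets Serara, not Karova; it does not apply.
Duty = £131,646.06 × 0% = £0.00.
Total = £0.00 + £51,170.98 + £0.00 = £51,170.98.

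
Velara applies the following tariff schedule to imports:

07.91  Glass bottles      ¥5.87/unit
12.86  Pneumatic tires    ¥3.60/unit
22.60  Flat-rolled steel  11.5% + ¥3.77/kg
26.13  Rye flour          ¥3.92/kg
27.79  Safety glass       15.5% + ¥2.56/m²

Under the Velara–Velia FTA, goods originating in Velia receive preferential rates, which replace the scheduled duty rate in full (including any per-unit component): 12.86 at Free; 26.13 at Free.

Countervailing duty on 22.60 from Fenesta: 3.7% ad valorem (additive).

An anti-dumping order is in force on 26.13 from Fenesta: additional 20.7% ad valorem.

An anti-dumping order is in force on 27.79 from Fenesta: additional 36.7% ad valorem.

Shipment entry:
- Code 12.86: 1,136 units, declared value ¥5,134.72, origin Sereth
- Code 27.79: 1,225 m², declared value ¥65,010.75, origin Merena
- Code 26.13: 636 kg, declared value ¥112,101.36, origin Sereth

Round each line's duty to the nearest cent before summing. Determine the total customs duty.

¥19,795.39

Line 1 (12.86, Sereth, 1,136 units, ¥5,134.72):
Base rate for 12.86 is ¥3.60/unit.
12.86 has an FTA preferential rate, but origin Sereth is not Velia; base rate stands.
Duty = 1,136 × ¥3.60 = ¥4,089.60.
Line 2 (27.79, Merena, 1,225 m², ¥65,010.75):
Base rate for 27.79 is 15.5% + ¥2.56/m².
The additional-duty order on 27.79 targets Fenesta, not Merena; it does not apply.
Duty = ¥65,010.75 × 15.5% + 1,225 × ¥2.56 = ¥13,212.67.
Line 3 (26.13, Sereth, 636 kg, ¥112,101.36):
Base rate for 26.13 is ¥3.92/kg.
26.13 has an FTA preferential rate, but origin Sereth is not Velia; base rate stands.
The additional-duty order on 26.13 targets Fenesta, not Sereth; it does not apply.
Duty = 636 × ¥3.92 = ¥2,493.12.
Total = ¥4,089.60 + ¥13,212.67 + ¥2,493.12 = ¥19,795.39.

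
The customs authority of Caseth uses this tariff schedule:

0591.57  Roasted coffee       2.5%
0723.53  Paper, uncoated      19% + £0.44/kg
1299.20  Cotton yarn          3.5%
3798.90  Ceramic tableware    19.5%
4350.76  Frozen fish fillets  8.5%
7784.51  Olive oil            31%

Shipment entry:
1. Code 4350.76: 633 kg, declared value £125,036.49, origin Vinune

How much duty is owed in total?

£10,628.10

Line 1 (4350.76, Vinune, 633 kg, £125,036.49):
Base rate for 4350.76 is 8.5%.
Duty = £125,036.49 × 8.5% = £10,628.10.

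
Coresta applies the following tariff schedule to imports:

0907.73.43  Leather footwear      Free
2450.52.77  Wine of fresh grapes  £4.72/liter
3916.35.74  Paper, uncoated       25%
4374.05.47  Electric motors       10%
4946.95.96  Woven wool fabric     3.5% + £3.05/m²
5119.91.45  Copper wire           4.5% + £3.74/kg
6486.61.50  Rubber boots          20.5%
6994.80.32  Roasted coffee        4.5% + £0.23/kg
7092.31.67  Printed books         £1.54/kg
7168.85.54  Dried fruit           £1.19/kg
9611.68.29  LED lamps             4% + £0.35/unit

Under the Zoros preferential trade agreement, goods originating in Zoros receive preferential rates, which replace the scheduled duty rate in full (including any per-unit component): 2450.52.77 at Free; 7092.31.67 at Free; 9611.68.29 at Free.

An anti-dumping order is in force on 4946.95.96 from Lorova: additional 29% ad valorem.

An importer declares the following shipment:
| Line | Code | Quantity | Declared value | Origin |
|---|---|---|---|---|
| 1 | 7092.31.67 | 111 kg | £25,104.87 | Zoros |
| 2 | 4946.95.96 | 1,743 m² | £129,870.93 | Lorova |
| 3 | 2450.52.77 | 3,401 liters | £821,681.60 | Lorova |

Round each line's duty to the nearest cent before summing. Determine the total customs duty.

£63,576.92

Line 1 (7092.31.67, Zoros, 111 kg, £25,104.87):
Base rate for 7092.31.67 is £1.54/kg.
Origin Zoros qualifies under the Coresta–Zoros agreement and 7092.31.67 is covered: preferential rate Free applies instead.
Duty = £25,104.87 × 0% = £0.00.
Line 2 (4946.95.96, Lorova, 1,743 m², £129,870.93):
Base rate for 4946.95.96 is 3.5% + £3.05/m².
Additional duty on 4946.95.96 from Lorova: +29%. Applied ad valorem rate: 3.5% + 29% = 32.5%.
Duty = £129,870.93 × 32.5% + 1,743 × £3.05 = £47,524.20.
Line 3 (2450.52.77, Lorova, 3,401 liters, £821,681.60):
Base rate for 2450.52.77 is £4.72/liter.
2450.52.77 has an FTA preferential rate, but origin Lorova is not Zoros; base rate stands.
Duty = 3,401 × £4.72 = £16,052.72.
Total = £0.00 + £47,524.20 + £16,052.72 = £63,576.92.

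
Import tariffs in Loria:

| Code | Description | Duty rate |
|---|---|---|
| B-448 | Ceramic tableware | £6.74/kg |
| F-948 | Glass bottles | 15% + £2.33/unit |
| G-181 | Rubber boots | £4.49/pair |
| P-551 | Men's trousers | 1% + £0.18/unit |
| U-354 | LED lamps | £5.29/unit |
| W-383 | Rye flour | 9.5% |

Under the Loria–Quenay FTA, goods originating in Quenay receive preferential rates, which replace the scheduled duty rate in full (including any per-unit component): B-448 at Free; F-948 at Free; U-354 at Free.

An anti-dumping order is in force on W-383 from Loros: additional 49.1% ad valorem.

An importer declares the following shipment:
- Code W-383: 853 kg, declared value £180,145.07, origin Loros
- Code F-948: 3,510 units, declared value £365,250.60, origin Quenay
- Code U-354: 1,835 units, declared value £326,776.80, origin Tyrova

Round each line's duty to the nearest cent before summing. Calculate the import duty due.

Line 1 (W-383, Loros, 853 kg, £180,145.07):
Base rate for W-383 is 9.5%.
Additional duty on W-383 from Loros: +49.1%. Applied ad valorem rate: 9.5% + 49.1% = 58.6%.
Duty = £180,145.07 × 58.6% = £105,565.01.
Line 2 (F-948, Quenay, 3,510 units, £365,250.60):
Base rate for F-948 is 15% + £2.33/unit.
Origin Quenay qualifies under the Loria–Quenay agreement and F-948 is covered: preferential rate Free applies instead.
Duty = £365,250.60 × 0% = £0.00.
Line 3 (U-354, Tyrova, 1,835 units, £326,776.80):
Base rate for U-354 is £5.29/unit.
U-354 has an FTA preferential rate, but origin Tyrova is not Quenay; base rate stands.
Duty = 1,835 × £5.29 = £9,707.15.
Total = £105,565.01 + £0.00 + £9,707.15 = £115,272.16.

£115,272.16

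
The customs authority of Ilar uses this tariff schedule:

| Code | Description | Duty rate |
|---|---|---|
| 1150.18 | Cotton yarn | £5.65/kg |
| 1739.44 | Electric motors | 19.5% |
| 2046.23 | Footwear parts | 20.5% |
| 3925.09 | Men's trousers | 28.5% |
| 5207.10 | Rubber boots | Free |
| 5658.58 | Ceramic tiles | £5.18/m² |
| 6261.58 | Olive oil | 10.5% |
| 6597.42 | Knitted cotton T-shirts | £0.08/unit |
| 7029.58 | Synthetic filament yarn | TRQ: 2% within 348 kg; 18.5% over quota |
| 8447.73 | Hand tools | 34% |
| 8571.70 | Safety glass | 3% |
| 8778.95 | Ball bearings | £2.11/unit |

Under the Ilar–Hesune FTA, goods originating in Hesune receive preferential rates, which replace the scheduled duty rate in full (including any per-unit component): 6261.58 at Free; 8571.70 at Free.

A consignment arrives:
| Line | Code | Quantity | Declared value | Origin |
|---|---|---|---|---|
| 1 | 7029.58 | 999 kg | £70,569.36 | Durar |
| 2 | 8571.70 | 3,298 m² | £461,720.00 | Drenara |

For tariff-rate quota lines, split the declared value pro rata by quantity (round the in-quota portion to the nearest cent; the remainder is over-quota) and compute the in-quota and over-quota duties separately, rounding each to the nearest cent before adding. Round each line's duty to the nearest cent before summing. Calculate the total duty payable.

Line 1 (7029.58, Durar, 999 kg, £70,569.36):
Code 7029.58 is under a tariff-rate quota (threshold 348 kg). In-quota: 348 kg at 2%; over-quota: 651 kg at 18.5%.
Pro-rata value split: in-quota = £70,569.36 × 348/999 = £24,582.72; over-quota = £70,569.36 − £24,582.72 = £45,986.64.
In-quota duty = £24,582.72 × 2% = £491.65. Over-quota duty = £45,986.64 × 18.5% = £8,507.53.
Line duty = £491.65 + £8,507.53 = £8,999.18.
Line 2 (8571.70, Drenara, 3,298 m², £461,720.00):
Base rate for 8571.70 is 3%.
8571.70 has an FTA preferential rate, but origin Drenara is not Hesune; base rate stands.
Duty = £461,720.00 × 3% = £13,851.60.
Total = £8,999.18 + £13,851.60 = £22,850.78.

£22,850.78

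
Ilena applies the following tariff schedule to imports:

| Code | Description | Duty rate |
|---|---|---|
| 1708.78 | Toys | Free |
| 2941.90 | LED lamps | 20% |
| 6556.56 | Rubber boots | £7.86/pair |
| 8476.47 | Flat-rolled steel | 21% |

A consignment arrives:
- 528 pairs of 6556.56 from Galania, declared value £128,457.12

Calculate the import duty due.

£4,150.08

Line 1 (6556.56, Galania, 528 pairs, £128,457.12):
Base rate for 6556.56 is £7.86/pair.
Duty = 528 × £7.86 = £4,150.08.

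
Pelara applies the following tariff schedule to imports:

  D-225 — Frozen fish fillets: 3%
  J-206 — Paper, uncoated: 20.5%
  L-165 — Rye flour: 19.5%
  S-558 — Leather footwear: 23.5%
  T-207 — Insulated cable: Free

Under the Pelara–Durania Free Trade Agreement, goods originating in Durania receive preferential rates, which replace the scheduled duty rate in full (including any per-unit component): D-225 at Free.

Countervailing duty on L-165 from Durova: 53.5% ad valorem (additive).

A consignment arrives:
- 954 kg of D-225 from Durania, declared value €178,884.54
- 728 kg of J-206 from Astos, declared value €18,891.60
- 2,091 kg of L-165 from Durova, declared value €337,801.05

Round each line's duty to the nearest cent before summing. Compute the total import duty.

Line 1 (D-225, Durania, 954 kg, €178,884.54):
Base rate for D-225 is 3%.
Origin Durania qualifies under the Pelara–Durania agreement and D-225 is covered: preferential rate Free applies instead.
Duty = €178,884.54 × 0% = €0.00.
Line 2 (J-206, Astos, 728 kg, €18,891.60):
Base rate for J-206 is 20.5%.
Duty = €18,891.60 × 20.5% = €3,872.78.
Line 3 (L-165, Durova, 2,091 kg, €337,801.05):
Base rate for L-165 is 19.5%.
Additional duty on L-165 from Durova: +53.5%. Applied ad valorem rate: 19.5% + 53.5% = 73%.
Duty = €337,801.05 × 73% = €246,594.77.
Total = €0.00 + €3,872.78 + €246,594.77 = €250,467.55.

€250,467.55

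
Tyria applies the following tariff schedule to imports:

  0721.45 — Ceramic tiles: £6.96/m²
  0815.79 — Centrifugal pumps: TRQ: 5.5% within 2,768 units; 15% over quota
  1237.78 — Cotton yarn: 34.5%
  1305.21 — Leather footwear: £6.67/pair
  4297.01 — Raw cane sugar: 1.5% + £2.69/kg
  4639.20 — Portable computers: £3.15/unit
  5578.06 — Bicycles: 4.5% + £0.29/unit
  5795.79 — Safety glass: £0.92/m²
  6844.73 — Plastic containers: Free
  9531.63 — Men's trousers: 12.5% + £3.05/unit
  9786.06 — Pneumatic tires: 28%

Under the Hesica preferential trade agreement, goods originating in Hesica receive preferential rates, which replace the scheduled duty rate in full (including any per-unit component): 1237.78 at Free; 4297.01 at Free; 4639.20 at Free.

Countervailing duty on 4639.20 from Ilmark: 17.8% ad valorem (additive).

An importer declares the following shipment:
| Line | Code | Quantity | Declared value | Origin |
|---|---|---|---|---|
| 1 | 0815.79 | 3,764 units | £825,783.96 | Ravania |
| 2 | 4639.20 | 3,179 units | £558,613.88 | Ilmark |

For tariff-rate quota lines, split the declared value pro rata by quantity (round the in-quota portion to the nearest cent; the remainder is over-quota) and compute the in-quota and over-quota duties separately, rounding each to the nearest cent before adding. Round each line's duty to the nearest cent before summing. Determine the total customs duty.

£175,623.92

Line 1 (0815.79, Ravania, 3,764 units, £825,783.96):
Code 0815.79 is under a tariff-rate quota (threshold 2,768 units). In-quota: 2,768 units at 5.5%; over-quota: 996 units at 15%.
Pro-rata value split: in-quota = £825,783.96 × 2,768/3,764 = £607,271.52; over-quota = £825,783.96 − £607,271.52 = £218,512.44.
In-quota duty = £607,271.52 × 5.5% = £33,399.93. Over-quota duty = £218,512.44 × 15% = £32,776.87.
Line duty = £33,399.93 + £32,776.87 = £66,176.80.
Line 2 (4639.20, Ilmark, 3,179 units, £558,613.88):
Base rate for 4639.20 is £3.15/unit.
4639.20 has an FTA preferential rate, but origin Ilmark is not Hesica; base rate stands.
Additional duty on 4639.20 from Ilmark: +17.8% ad valorem. Applied ad valorem rate = 17.8%.
Duty = £558,613.88 × 17.8% + 3,179 × £3.15 = £109,447.12.
Total = £66,176.80 + £109,447.12 = £175,623.92.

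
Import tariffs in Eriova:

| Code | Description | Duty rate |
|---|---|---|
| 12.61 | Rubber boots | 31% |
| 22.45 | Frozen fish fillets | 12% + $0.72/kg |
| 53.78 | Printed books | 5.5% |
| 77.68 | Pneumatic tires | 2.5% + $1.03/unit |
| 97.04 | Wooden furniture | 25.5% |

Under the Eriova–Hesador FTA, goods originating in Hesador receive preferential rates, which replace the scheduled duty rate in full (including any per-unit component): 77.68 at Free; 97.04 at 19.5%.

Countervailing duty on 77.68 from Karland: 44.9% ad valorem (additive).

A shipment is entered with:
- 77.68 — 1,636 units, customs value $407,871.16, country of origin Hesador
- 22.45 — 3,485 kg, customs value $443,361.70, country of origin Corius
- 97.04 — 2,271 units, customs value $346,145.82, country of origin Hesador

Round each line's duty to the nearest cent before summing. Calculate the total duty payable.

Line 1 (77.68, Hesador, 1,636 units, $407,871.16):
Base rate for 77.68 is 2.5% + $1.03/unit.
Origin Hesador qualifies under the Eriova–Hesador agreement and 77.68 is covered: preferential rate Free applies instead.
The additional-duty order on 77.68 targets Karland, not Hesador; it does not apply.
Duty = $407,871.16 × 0% = $0.00.
Line 2 (22.45, Corius, 3,485 kg, $443,361.70):
Base rate for 22.45 is 12% + $0.72/kg.
Duty = $443,361.70 × 12% + 3,485 × $0.72 = $55,712.60.
Line 3 (97.04, Hesador, 2,271 units, $346,145.82):
Base rate for 97.04 is 25.5%.
Origin Hesador qualifies under the Eriova–Hesador agreement and 97.04 is covered: preferential rate 19.5% applies instead.
Duty = $346,145.82 × 19.5% = $67,498.43.
Total = $0.00 + $55,712.60 + $67,498.43 = $123,211.03.

$123,211.03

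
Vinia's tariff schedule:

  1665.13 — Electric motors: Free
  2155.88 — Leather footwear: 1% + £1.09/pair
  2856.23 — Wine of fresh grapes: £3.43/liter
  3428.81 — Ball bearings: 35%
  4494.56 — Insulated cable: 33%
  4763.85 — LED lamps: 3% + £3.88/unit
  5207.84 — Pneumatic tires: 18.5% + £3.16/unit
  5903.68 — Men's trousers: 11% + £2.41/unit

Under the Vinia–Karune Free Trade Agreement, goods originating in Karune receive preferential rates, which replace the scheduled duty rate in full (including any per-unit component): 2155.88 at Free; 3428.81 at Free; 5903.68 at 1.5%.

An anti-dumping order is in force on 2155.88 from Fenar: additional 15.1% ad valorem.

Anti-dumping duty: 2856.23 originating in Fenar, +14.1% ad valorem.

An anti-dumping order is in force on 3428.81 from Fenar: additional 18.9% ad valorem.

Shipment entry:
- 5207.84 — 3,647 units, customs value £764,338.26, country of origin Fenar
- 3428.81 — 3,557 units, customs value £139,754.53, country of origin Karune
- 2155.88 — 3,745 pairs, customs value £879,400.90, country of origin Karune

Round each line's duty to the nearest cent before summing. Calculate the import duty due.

£152,927.10

Line 1 (5207.84, Fenar, 3,647 units, £764,338.26):
Base rate for 5207.84 is 18.5% + £3.16/unit.
Duty = £764,338.26 × 18.5% + 3,647 × £3.16 = £152,927.10.
Line 2 (3428.81, Karune, 3,557 units, £139,754.53):
Base rate for 3428.81 is 35%.
Origin Karune qualifies under the Vinia–Karune agreement and 3428.81 is covered: preferential rate Free applies instead.
The additional-duty order on 3428.81 targets Fenar, not Karune; it does not apply.
Duty = £139,754.53 × 0% = £0.00.
Line 3 (2155.88, Karune, 3,745 pairs, £879,400.90):
Base rate for 2155.88 is 1% + £1.09/pair.
Origin Karune qualifies under the Vinia–Karune agreement and 2155.88 is covered: preferential rate Free applies instead.
The additional-duty order on 2155.88 targets Fenar, not Karune; it does not apply.
Duty = £879,400.90 × 0% = £0.00.
Total = £152,927.10 + £0.00 + £0.00 = £152,927.10.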